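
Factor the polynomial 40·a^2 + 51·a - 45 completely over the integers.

Need a pair with product 40·(-45) = -1800 and sum 51: that's -24 and 75.
Split the middle term: 40·a^2 - 24·a + 75·a - 45 = 8·a·(5·a - 3) + 15·(5·a - 3).

(5·a - 3)·(8·a + 15)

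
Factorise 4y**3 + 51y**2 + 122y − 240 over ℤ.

Trying the rational-root candidates, y = 5/4 is a root, so (4y − 5) divides it; the quotient is y**2 + 14y + 48.
The remaining quadratic factors as (y + 8)(y + 6).

(4y − 5)(y + 6)(y + 8)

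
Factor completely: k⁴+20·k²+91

Substitute u = k² to get a quadratic in u, then factor.
k²+13 is irreducible over ℤ (always positive, so no real roots).
k²+7 is irreducible over ℤ (always positive, so no real roots).

(k²+13)·(k²+7)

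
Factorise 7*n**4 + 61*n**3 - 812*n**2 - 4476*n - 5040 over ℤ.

(7*n + 12)*(n + 14)*(n + 3)*(n - 10)

Trying the rational-root candidates, n = -14 is a root, giving the factor (n + 14) and quotient 7*n**3 - 37*n**2 - 294*n - 360.
Continuing, n = -3 is a root, so (n + 3) is a factor; dividing leaves 7*n**2 - 58*n - 120.
The remaining quadratic factors as (7*n + 12)(n - 10).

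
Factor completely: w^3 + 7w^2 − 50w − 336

(w + 6)(w + 8)(w − 7)

By the rational root theorem, w = −6 is a root, giving the factor (w + 6) and quotient w^2 + w − 56.
The remaining quadratic factors as (w − 7)(w + 8).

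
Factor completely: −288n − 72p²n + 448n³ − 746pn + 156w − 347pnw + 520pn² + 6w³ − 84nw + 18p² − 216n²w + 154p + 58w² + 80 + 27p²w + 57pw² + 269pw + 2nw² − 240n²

−(p − 8n + 2w + 8)(9p + 7n + w + 5)(8n − 3w − 2)

Group: 8n(−9p² + 65pn − 19pw − 77p + 56n² − 6nw − 16n − 2w² − 18w − 40) + (−3w − 2)(−9p² + 65pn − 19pw − 77p + 56n² − 6nw − 16n − 2w² − 18w − 40); both groups contain (−9p² + 65pn − 19pw − 77p + 56n² − 6nw − 16n − 2w² − 18w − 40), so (8n − 3w − 2) is a factor with cofactor −9p² + 65pn − 19pw − 77p + 56n² − 6nw − 16n − 2w² − 18w − 40.
The cofactor groups again: −9p² + 65pn − 19pw − 77p + 56n² − 6nw − 16n − 2w² − 18w − 40 = −p(9p + 7n + w + 5) + (8n − 2w − 8)(9p + 7n + w + 5); both groups contain (9p + 7n + w + 5), giving −(p − 8n + 2w + 8)(9p + 7n + w + 5).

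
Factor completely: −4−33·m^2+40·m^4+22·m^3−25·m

Trying the rational-root candidates, m = −1/2 is a root, so (2·m+1) is a factor; dividing leaves 20·m^3+m^2−17·m−4.
Continuing, m = −1/4 is a root, giving the factor (4·m+1) and quotient 5·m^2−m−4.
The remaining quadratic factors as (m−1)(5·m+4).

(2·m+1)·(4·m+1)·(5·m+4)·(m−1)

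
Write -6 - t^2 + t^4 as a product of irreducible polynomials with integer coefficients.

Substitute u = t^2 to get a quadratic in u, then factor.
t^2 - 3 is irreducible over ℤ (3 is not a perfect square).
t^2 + 2 is irreducible over ℤ (always positive, so no real roots).

(t^2 + 2)(t^2 - 3)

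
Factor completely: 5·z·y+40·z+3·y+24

(5·z+3)·(y+8)

Group as (5·z·y+40·z) + (3·y+24) = 5·z·(y+8) + 3·(y+8).
Both groups share the factor (y+8).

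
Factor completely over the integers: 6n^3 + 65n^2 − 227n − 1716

Among the possible rational roots, n = −12 is a root, so (n + 12) is a factor; dividing leaves 6n^2 − 7n − 143.
The remaining quadratic factors as (2n − 11)(3n + 13).

(2n − 11)(3n + 13)(n + 12)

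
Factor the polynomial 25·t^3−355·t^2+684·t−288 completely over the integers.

(5·t−3)·(5·t−8)·(t−12)

Trying the rational-root candidates, t = 8/5 is a root, so (5·t−8) is a factor; dividing leaves 5·t^2−63·t+36.
The remaining quadratic factors as (5·t−3)(t−12).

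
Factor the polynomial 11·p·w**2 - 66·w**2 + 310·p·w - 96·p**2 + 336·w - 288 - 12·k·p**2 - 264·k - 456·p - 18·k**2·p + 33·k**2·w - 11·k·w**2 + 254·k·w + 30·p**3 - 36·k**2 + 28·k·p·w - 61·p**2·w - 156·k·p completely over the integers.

-(3·k + 5·p - w + 4)·(6·p - 11·w + 12)·(k - p + 6)

Group: 3·k·(-6·k·p + 11·k·w - 12·k + 6·p**2 - 11·p·w - 24·p + 66·w - 72) + (5·p - w + 4)·(-6·k·p + 11·k·w - 12·k + 6·p**2 - 11·p·w - 24·p + 66·w - 72); both groups contain (-6·k·p + 11·k·w - 12·k + 6·p**2 - 11·p·w - 24·p + 66·w - 72), so (3·k + 5·p - w + 4) is a factor with cofactor -6·k·p + 11·k·w - 12·k + 6·p**2 - 11·p·w - 24·p + 66·w - 72.
The cofactor groups again: -6·k·p + 11·k·w - 12·k + 6·p**2 - 11·p·w - 24·p + 66·w - 72 = -k·(6·p - 11·w + 12) + (p - 6)·(6·p - 11·w + 12); both groups contain (6·p - 11·w + 12), giving -(k - p + 6)·(6·p - 11·w + 12).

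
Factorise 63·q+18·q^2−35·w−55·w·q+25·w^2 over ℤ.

(5·w−2·q−7)·(5·w−9·q)

Group: 5·w·(5·w−9·q) + (−2·q−7)·(5·w−9·q); both groups contain (5·w−9·q).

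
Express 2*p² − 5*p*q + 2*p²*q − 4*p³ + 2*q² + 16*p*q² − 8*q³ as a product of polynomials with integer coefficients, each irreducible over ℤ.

−(2*p + 4*q − 1)*(2*p − q)*(p − 2*q)

Group: 2*p*(−2*p² + 5*p*q − 2*q²) + (4*q − 1)*(−2*p² + 5*p*q − 2*q²); both groups contain (−2*p² + 5*p*q − 2*q²), so (2*p + 4*q − 1) is a factor with cofactor −2*p² + 5*p*q − 2*q².
The cofactor groups again: −2*p² + 5*p*q − 2*q² = −2*p*(p − 2*q) + q*(p − 2*q); both groups contain (p − 2*q), giving −(2*p − q)*(p − 2*q).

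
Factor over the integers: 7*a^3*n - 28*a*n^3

7*a*n*(a + 2*n)*(a - 2*n)

Every term has a factor of 7*a*n. Then a^2 - 4*n^2 = (a)² − (2*n)².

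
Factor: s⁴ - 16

(s)⁴ − (2)⁴ = ((s)² − (2)²)((s)² + (2)²); the first factor splits again, the second (s² + 4) is irreducible.

(s + 2)(s - 2)(s² + 4)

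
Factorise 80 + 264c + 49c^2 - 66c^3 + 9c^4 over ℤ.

Testing divisors of the constant over divisors of the leading coefficient, c = -4/3 is a root, so (3c + 4) is a factor; dividing leaves 3c^3 - 26c^2 + 51c + 20.
Then c = -1/3 is a root, so (3c + 1) is a factor; dividing leaves c^2 - 9c + 20.
The remaining quadratic factors as (c - 4)(c - 5).

(3c + 1)(3c + 4)(c - 4)(c - 5)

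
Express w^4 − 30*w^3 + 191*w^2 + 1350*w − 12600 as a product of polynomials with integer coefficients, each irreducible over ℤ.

Trying the rational-root candidates, w = 15 is a root, so (w − 15) is a factor; dividing leaves w^3 − 15*w^2 − 34*w + 840.
Then w = −7 is a root, so (w + 7) is a factor; dividing leaves w^2 − 22*w + 120.
The remaining quadratic factors as (w − 10)(w − 12).

(w + 7)*(w − 10)*(w − 12)*(w − 15)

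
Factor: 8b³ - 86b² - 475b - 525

(2b + 5)(4b + 7)(b - 15)

Testing divisors of the constant over divisors of the leading coefficient, b = -7/4 is a root, giving the factor (4b + 7) and quotient 2b² - 25b - 75.
The remaining quadratic factors as (2b + 5)(b - 15).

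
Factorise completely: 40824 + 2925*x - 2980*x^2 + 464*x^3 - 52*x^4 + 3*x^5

Testing divisors of the constant over divisors of the leading coefficient, x = 9 is a root, so (x - 9) is a factor; dividing leaves 3*x^4 - 25*x^3 + 239*x^2 - 829*x - 4536.
Then x = -8/3 is a root, so (3*x + 8) divides it; the quotient is x^3 - 11*x^2 + 109*x - 567.
Next, x = 7 is a root, so (x - 7) divides it; the quotient is x^2 - 4*x + 81.
The quadratic x^2 - 4*x + 81 has discriminant -308 < 0 and is irreducible over ℤ.

(3*x + 8)*(x - 7)*(x - 9)*(x^2 - 4*x + 81)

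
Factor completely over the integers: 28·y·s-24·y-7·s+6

(4·y-1)·(7·s-6)

Group as (28·y·s-24·y) + (-7·s+6) = 4·y·(7·s-6) - (7·s-6).
Both groups share the factor (7·s-6).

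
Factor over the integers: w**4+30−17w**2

(w**2−15)(w**2−2)

Substitute u = w**2 to get a quadratic in u, then factor.
w**2−15 is irreducible over ℤ (15 is not a perfect square).
w**2−2 is irreducible over ℤ (2 is not a perfect square).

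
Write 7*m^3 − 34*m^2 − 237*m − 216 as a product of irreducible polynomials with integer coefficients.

Testing divisors of the constant over divisors of the leading coefficient, m = −3 is a root, so (m + 3) divides it; the quotient is 7*m^2 − 55*m − 72.
The remaining quadratic factors as (m − 9)(7*m + 8).

(7*m + 8)*(m + 3)*(m − 9)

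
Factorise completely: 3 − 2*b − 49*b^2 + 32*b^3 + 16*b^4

(4*b + 1)*(4*b − 1)*(b + 3)*(b − 1)

Trying the rational-root candidates, b = 1/4 is a root, giving the factor (4*b − 1) and quotient 4*b^3 + 9*b^2 − 10*b − 3.
Next, b = 1 is a root, so (b − 1) divides it; the quotient is 4*b^2 + 13*b + 3.
The remaining quadratic factors as (b + 3)(4*b + 1).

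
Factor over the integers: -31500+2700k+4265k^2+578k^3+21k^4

(3k+14)(7k-15)(k+10)(k+15)

Trying the rational-root candidates, k = -10 is a root, giving the factor (k+10) and quotient 21k^3+368k^2+585k-3150.
Next, k = 15/7 is a root, so (7k-15) divides it; the quotient is 3k^2+59k+210.
The remaining quadratic factors as (k+15)(3k+14).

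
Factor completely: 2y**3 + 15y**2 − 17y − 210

(2y − 7)(y + 5)(y + 6)

By the rational root theorem, y = −5 is a root, so (y + 5) is a factor; dividing leaves 2y**2 + 5y − 42.
The remaining quadratic factors as (y + 6)(2y − 7).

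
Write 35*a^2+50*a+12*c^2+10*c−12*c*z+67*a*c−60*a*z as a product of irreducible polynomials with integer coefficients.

(5*a+c)*(7*a+12*c−12*z+10)

Group: 5*a*(7*a+12*c−12*z+10) + c*(7*a+12*c−12*z+10); both groups contain (7*a+12*c−12*z+10).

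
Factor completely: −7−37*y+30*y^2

(5*y−7)*(6*y+1)

Need a pair with product 30·(−7) = −210 and sum −37: that's −42 and 5.
Split the middle term: 30*y^2−42*y + 5*y−7 = 6*y*(5*y−7) + (5*y−7).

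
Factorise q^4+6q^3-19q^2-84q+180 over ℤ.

Trying the rational-root candidates, q = 3 is a root, so (q-3) is a factor; dividing leaves q^3+9q^2+8q-60.
Then q = -5 is a root, so (q+5) is a factor; dividing leaves q^2+4q-12.
The remaining quadratic factors as (q-2)(q+6).

(q+5)(q+6)(q-2)(q-3)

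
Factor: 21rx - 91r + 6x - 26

(3x - 13)(7r + 2)

Group as (21rx - 91r) + (6x - 26) = 7r(3x - 13) + 2(3x - 13).
Both groups share the factor (3x - 13).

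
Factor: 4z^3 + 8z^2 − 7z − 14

(z + 2)(4z^2 − 7)

Group as (4z^3 − 7z) + (8z^2 − 14) = z(4z^2 − 7) + 2(4z^2 − 7).
Both groups share the factor (4z^2 − 7).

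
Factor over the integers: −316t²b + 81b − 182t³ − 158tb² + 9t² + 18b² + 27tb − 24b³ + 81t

Group: t(−182t² − 134tb + 9t − 24b² + 18b + 81) + b(−182t² − 134tb + 9t − 24b² + 18b + 81); both groups contain (−182t² − 134tb + 9t − 24b² + 18b + 81), so (t + b) is a factor with cofactor −182t² − 134tb + 9t − 24b² + 18b + 81.
The cofactor groups again: −182t² − 134tb + 9t − 24b² + 18b + 81 = −14t(13t + 4b − 9) + (−6b − 9)(13t + 4b − 9); both groups contain (13t + 4b − 9), giving −(14t + 6b + 9)(13t + 4b − 9).

−(13t + 4b − 9)(14t + 6b + 9)(t + b)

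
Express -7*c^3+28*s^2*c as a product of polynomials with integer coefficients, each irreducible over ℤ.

Pull out the common factor 7*c; 4*s^2-c^2 is a difference of squares.

7*c*(2*s-c)*(2*s+c)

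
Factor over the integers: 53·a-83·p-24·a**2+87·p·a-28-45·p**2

Group: -5·p·(9·p-3·a+4) + (8·a-7)·(9·p-3·a+4); both groups contain (9·p-3·a+4).

-(9·p-3·a+4)·(5·p-8·a+7)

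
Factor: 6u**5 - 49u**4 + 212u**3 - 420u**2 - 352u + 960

(2u - 3)(3u + 4)(u - 4)(u**2 - 4u + 20)

By the rational root theorem, u = 3/2 is a root, so (2u - 3) is a factor; dividing leaves 3u**4 - 20u**3 + 76u**2 - 96u - 320.
Next, u = -4/3 is a root, so (3u + 4) is a factor; dividing leaves u**3 - 8u**2 + 36u - 80.
Next, u = 4 is a root, so (u - 4) divides it; the quotient is u**2 - 4u + 20.
The quadratic u**2 - 4u + 20 has discriminant -64 < 0 and is irreducible over ℤ.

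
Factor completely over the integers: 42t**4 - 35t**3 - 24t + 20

(6t - 5)(7t**3 - 4)

Group as (42t**4 - 24t) + (-35t**3 + 20) = 6t(7t**3 - 4) - 5(7t**3 - 4).
Both groups share the factor (7t**3 - 4).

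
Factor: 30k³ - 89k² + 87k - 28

(5k - 4)(6k - 7)(k - 1)

Testing divisors of the constant over divisors of the leading coefficient, k = 1 is a root, so (k - 1) divides it; the quotient is 30k² - 59k + 28.
The remaining quadratic factors as (5k - 4)(6k - 7).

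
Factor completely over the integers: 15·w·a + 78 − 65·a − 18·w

(3·w − 13)·(5·a − 6)

Group as (15·w·a − 18·w) + (−65·a + 78) = 3·w·(5·a − 6) − 13·(5·a − 6).
Both groups share the factor (5·a − 6).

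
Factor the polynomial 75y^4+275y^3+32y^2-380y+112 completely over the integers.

By the rational root theorem, y = 4/5 is a root, so (5y-4) is a factor; dividing leaves 15y^3+67y^2+60y-28.
Then y = -14/5 is a root, giving the factor (5y+14) and quotient 3y^2+5y-2.
The remaining quadratic factors as (3y-1)(y+2).

(3y-1)(5y+14)(5y-4)(y+2)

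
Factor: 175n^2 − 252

7(5n + 6)(5n − 6)

Pull out the common factor 7; 25n^2 − 36 is a difference of squares.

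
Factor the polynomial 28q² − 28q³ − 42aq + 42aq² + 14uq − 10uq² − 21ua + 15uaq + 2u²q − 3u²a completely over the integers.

Group: u(−3ua + 2uq − 6aq + 4q²) + (−7q + 7)(−3ua + 2uq − 6aq + 4q²); both groups contain (−3ua + 2uq − 6aq + 4q²), so (u − 7q + 7) is a factor with cofactor −3ua + 2uq − 6aq + 4q².
The cofactor groups again: −3ua + 2uq − 6aq + 4q² = −u(3a − 2q) − 2q(3a − 2q); both groups contain (3a − 2q), giving −(u + 2q)(3a − 2q).

−(u − 7q + 7)(u + 2q)(3a − 2q)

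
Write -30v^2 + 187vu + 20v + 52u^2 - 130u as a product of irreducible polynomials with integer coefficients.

Group: -2v(15v + 4u - 10) + 13u(15v + 4u - 10); both groups contain (15v + 4u - 10).

-(2v - 13u)(15v + 4u - 10)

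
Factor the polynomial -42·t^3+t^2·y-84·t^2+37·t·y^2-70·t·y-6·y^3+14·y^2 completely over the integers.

Group: t·(-42·t^2+43·t·y-84·t-6·y^2+14·y) + y·(-42·t^2+43·t·y-84·t-6·y^2+14·y); both groups contain (-42·t^2+43·t·y-84·t-6·y^2+14·y), so (t+y) is a factor with cofactor -42·t^2+43·t·y-84·t-6·y^2+14·y.
The cofactor groups again: -42·t^2+43·t·y-84·t-6·y^2+14·y = -6·t·(7·t-6·y+14) + y·(7·t-6·y+14); both groups contain (7·t-6·y+14), giving -(6·t-y)·(7·t-6·y+14).

-(6·t-y)·(7·t-6·y+14)·(t+y)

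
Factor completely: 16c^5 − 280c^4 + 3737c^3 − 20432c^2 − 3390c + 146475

Testing divisors of the constant over divisors of the leading coefficient, c = 15/4 is a root, giving the factor (4c − 15) and quotient 4c^4 − 55c^3 + 728c^2 − 2378c − 9765.
Then c = −9/4 is a root, so (4c + 9) divides it; the quotient is c^3 − 16c^2 + 218c − 1085.
Then c = 7 is a root, giving the factor (c − 7) and quotient c^2 − 9c + 155.
The quadratic c^2 − 9c + 155 has discriminant −539 < 0 and is irreducible over ℤ.

(4c + 9)(4c − 15)(c − 7)(c^2 − 9c + 155)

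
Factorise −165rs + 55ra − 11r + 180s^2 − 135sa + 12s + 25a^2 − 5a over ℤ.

Group: −15s(11r − 12s + 5a) + (5a − 1)(11r − 12s + 5a); both groups contain (11r − 12s + 5a).

−(15s − 5a + 1)(11r − 12s + 5a)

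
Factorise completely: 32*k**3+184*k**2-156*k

Pull out the common factor 4*k, then factor the remaining trinomial.

4*k*(2*k+13)*(4*k-3)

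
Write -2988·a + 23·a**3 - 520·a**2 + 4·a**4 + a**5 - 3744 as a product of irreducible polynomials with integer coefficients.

(a + 2)·(a + 3)·(a - 8)·(a**2 + 7·a + 78)

Testing divisors of the constant over divisors of the leading coefficient, a = -2 is a root, so (a + 2) is a factor; dividing leaves a**4 + 2·a**3 + 19·a**2 - 558·a - 1872.
Next, a = 8 is a root, giving the factor (a - 8) and quotient a**3 + 10·a**2 + 99·a + 234.
Continuing, a = -3 is a root, so (a + 3) is a factor; dividing leaves a**2 + 7·a + 78.
The quadratic a**2 + 7·a + 78 has discriminant -263 < 0 and is irreducible over ℤ.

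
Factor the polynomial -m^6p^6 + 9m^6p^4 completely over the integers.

Every term has a factor of m^6p^4; factoring it out leaves -p^2 + 9.
Recognize a difference of squares with the parts 3 and p.

-m^6p^4(p + 3)(p - 3)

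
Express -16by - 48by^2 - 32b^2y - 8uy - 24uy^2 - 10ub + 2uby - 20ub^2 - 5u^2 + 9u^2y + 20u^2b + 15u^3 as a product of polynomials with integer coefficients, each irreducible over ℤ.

Group: 5u(3u^2 + 4ub - 3uy - u - 4b^2 - 6by - 2b) + 8y(3u^2 + 4ub - 3uy - u - 4b^2 - 6by - 2b); both groups contain (3u^2 + 4ub - 3uy - u - 4b^2 - 6by - 2b), so (5u + 8y) is a factor with cofactor 3u^2 + 4ub - 3uy - u - 4b^2 - 6by - 2b.
The cofactor groups again: 3u^2 + 4ub - 3uy - u - 4b^2 - 6by - 2b = u(3u - 2b - 3y - 1) + 2b(3u - 2b - 3y - 1); both groups contain (3u - 2b - 3y - 1), giving (u + 2b)(3u - 2b - 3y - 1).

(3u - 2b - 3y - 1)(u + 2b)(5u + 8y)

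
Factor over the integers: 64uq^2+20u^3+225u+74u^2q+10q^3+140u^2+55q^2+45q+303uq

(2u+2q+9)(2u+5q+5)(5u+q)

Group: 5u(4u^2+14uq+28u+10q^2+55q+45) + q(4u^2+14uq+28u+10q^2+55q+45); both groups contain (4u^2+14uq+28u+10q^2+55q+45), so (5u+q) is a factor with cofactor 4u^2+14uq+28u+10q^2+55q+45.
The cofactor groups again: 4u^2+14uq+28u+10q^2+55q+45 = 2u(2u+5q+5) + (2q+9)(2u+5q+5); both groups contain (2u+5q+5), giving (2u+2q+9)(2u+5q+5).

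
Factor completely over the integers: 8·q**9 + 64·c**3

Every term has a factor of 8; factoring it out leaves 8·c**3 + q**9.
Recognize a sum of cubes with the parts q**3 and 2·c.

8·(2·c + q**3)·(4·c**2 - 2·c·q**3 + q**6)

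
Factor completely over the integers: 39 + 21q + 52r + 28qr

(4r + 3)(7q + 13)

Group as (28qr + 21q) + (52r + 39) = 7q(4r + 3) + 13(4r + 3).
Both groups share the factor (4r + 3).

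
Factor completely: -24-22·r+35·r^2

Need a pair with product 35·(-24) = -840 and sum -22: that's 20 and -42.
Split the middle term: 35·r^2+20·r - 42·r-24 = 5·r·(7·r+4) - 6·(7·r+4).

(5·r-6)·(7·r+4)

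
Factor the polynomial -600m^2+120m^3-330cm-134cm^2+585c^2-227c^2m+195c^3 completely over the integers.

Group: 5c(39c^2-22cm-40m^2) + (-3m+15)(39c^2-22cm-40m^2); both groups contain (39c^2-22cm-40m^2), so (5c-3m+15) is a factor with cofactor 39c^2-22cm-40m^2.
The cofactor groups again: 39c^2-22cm-40m^2 = 13c(3c-4m) + 10m(3c-4m); both groups contain (3c-4m), giving (13c+10m)(3c-4m).

(13c+10m)(3c-4m)(5c-3m+15)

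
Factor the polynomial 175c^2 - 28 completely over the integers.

Factor out 7, leaving 25c^2 - 4, which is a difference of two squares.

7(5c + 2)(5c - 2)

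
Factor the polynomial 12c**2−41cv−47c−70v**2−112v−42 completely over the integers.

(3c−14v−14)(4c+5v+3)

Group: 3c(4c+5v+3) + (−14v−14)(4c+5v+3); both groups contain (4c+5v+3).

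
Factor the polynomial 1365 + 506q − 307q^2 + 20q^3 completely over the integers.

Trying the rational-root candidates, q = −7/5 is a root, so (5q + 7) is a factor; dividing leaves 4q^2 − 67q + 195.
The remaining quadratic factors as (4q − 15)(q − 13).

(4q − 15)(5q + 7)(q − 13)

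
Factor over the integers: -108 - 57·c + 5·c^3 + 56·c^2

Trying the rational-root candidates, c = -1 is a root, so (c + 1) is a factor; dividing leaves 5·c^2 + 51·c - 108.
The remaining quadratic factors as (5·c - 9)(c + 12).

(5·c - 9)·(c + 1)·(c + 12)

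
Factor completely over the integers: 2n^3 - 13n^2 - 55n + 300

(2n - 15)(n + 5)(n - 4)

Among the possible rational roots, n = -5 is a root, so (n + 5) is a factor; dividing leaves 2n^2 - 23n + 60.
The remaining quadratic factors as (n - 4)(2n - 15).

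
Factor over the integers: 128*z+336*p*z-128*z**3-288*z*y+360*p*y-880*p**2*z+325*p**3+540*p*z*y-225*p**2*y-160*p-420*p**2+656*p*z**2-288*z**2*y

(13*p-4*z-9*y+4)*(5*p-4*z)*(5*p-8*z-8)

Group: 5*p*(65*p**2-124*p*z-45*p*y-84*p+32*z**2+72*z*y+72*y-32) - 4*z*(65*p**2-124*p*z-45*p*y-84*p+32*z**2+72*z*y+72*y-32); both groups contain (65*p**2-124*p*z-45*p*y-84*p+32*z**2+72*z*y+72*y-32), so (5*p-4*z) is a factor with cofactor 65*p**2-124*p*z-45*p*y-84*p+32*z**2+72*z*y+72*y-32.
The cofactor groups again: 65*p**2-124*p*z-45*p*y-84*p+32*z**2+72*z*y+72*y-32 = 13*p*(5*p-8*z-8) + (-4*z-9*y+4)*(5*p-8*z-8); both groups contain (5*p-8*z-8), giving (13*p-4*z-9*y+4)*(5*p-8*z-8).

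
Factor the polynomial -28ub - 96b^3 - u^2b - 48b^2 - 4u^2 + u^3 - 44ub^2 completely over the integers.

(u - 8b - 4)(u + 3b)(u + 4b)

Group: u(u^2 + 7ub + 12b^2) + (-8b - 4)(u^2 + 7ub + 12b^2); both groups contain (u^2 + 7ub + 12b^2), so (u - 8b - 4) is a factor with cofactor u^2 + 7ub + 12b^2.
The cofactor groups again: u^2 + 7ub + 12b^2 = u(u + 4b) + 3b(u + 4b); both groups contain (u + 4b), giving (u + 3b)(u + 4b).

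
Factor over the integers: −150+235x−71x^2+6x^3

(6x−5)(x−5)(x−6)

Testing divisors of the constant over divisors of the leading coefficient, x = 5 is a root, so (x−5) divides it; the quotient is 6x^2−41x+30.
The remaining quadratic factors as (x−6)(6x−5).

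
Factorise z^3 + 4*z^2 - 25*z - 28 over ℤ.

(z + 1)*(z + 7)*(z - 4)

By the rational root theorem, z = 4 is a root, so (z - 4) is a factor; dividing leaves z^2 + 8*z + 7.
The remaining quadratic factors as (z + 1)(z + 7).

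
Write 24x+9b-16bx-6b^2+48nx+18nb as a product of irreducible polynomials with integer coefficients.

(6n-2b+3)(3b+8x)

Group: 3b(6n-2b+3) + 8x(6n-2b+3); both groups contain (6n-2b+3).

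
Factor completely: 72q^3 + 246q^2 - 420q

Pull out the common factor 6q, then factor the remaining trinomial.

6q(3q + 14)(4q - 5)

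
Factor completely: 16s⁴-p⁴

Difference of squares twice: with A = 2s and B = p, A⁴ − B⁴ = (A² − B²)(A² + B²), and A² − B² factors again.

(2s-p)(2s+p)(4s²+p²)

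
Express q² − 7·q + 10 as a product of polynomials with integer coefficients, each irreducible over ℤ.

Two integers with product 10 and sum −7 are −2 and −5.

(q − 2)·(q − 5)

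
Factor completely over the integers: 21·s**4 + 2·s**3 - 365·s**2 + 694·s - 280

(3·s - 7)·(7·s - 4)·(s + 5)·(s - 2)

By the rational root theorem, s = 7/3 is a root, so (3·s - 7) is a factor; dividing leaves 7·s**3 + 17·s**2 - 82·s + 40.
Next, s = 4/7 is a root, so (7·s - 4) is a factor; dividing leaves s**2 + 3·s - 10.
The remaining quadratic factors as (s - 2)(s + 5).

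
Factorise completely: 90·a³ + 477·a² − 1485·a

9·a·(2·a + 15)·(5·a − 11)

Pull out the common factor 9·a, then factor the remaining trinomial.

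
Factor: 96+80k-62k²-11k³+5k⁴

Trying the rational-root candidates, k = -3 is a root, so (k+3) is a factor; dividing leaves 5k³-26k²+16k+32.
Continuing, k = 4 is a root, so (k-4) divides it; the quotient is 5k²-6k-8.
The remaining quadratic factors as (k-2)(5k+4).

(5k+4)(k+3)(k-2)(k-4)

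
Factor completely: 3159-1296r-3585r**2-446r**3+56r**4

(2r+9)(4r-3)(7r+9)(r-13)

Among the possible rational roots, r = 3/4 is a root, so (4r-3) divides it; the quotient is 14r**3-101r**2-972r-1053.
Continuing, r = -9/7 is a root, so (7r+9) is a factor; dividing leaves 2r**2-17r-117.
The remaining quadratic factors as (2r+9)(r-13).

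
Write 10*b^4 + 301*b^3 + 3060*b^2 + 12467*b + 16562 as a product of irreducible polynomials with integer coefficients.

(2*b + 13)*(5*b + 13)*(b + 14)*(b + 7)

Testing divisors of the constant over divisors of the leading coefficient, b = −13/2 is a root, so (2*b + 13) is a factor; dividing leaves 5*b^3 + 118*b^2 + 763*b + 1274.
Then b = −7 is a root, so (b + 7) is a factor; dividing leaves 5*b^2 + 83*b + 182.
The remaining quadratic factors as (5*b + 13)(b + 14).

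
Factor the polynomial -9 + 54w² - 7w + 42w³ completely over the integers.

(7w + 9)(6w² - 1)

Group as (42w³ - 7w) + (54w² - 9) = 7w(6w² - 1) + 9(6w² - 1).
Both groups share the factor (6w² - 1).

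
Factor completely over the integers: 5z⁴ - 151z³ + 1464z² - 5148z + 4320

Trying the rational-root candidates, z = 6/5 is a root, so (5z - 6) divides it; the quotient is z³ - 29z² + 258z - 720.
Next, z = 8 is a root, so (z - 8) divides it; the quotient is z² - 21z + 90.
The remaining quadratic factors as (z - 6)(z - 15).

(5z - 6)(z - 15)(z - 6)(z - 8)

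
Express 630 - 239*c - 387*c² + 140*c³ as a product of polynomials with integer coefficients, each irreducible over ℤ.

Testing divisors of the constant over divisors of the leading coefficient, c = 14/5 is a root, giving the factor (5*c - 14) and quotient 28*c² + c - 45.
The remaining quadratic factors as (4*c - 5)(7*c + 9).

(4*c - 5)*(5*c - 14)*(7*c + 9)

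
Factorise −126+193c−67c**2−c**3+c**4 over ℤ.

(c+9)(c−1)(c−2)(c−7)

By the rational root theorem, c = 1 is a root, so (c−1) divides it; the quotient is c**3−67c+126.
Continuing, c = 7 is a root, so (c−7) is a factor; dividing leaves c**2+7c−18.
The remaining quadratic factors as (c+9)(c−2).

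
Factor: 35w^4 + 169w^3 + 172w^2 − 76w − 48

Among the possible rational roots, w = 4/7 is a root, so (7w − 4) divides it; the quotient is 5w^3 + 27w^2 + 40w + 12.
Next, w = −2 is a root, so (w + 2) is a factor; dividing leaves 5w^2 + 17w + 6.
The remaining quadratic factors as (w + 3)(5w + 2).

(5w + 2)(7w − 4)(w + 2)(w + 3)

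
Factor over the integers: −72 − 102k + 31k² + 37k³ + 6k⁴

(2k − 3)(3k + 2)(k + 3)(k + 4)

Trying the rational-root candidates, k = −4 is a root, so (k + 4) divides it; the quotient is 6k³ + 13k² − 21k − 18.
Continuing, k = −3 is a root, so (k + 3) divides it; the quotient is 6k² − 5k − 6.
The remaining quadratic factors as (2k − 3)(3k + 2).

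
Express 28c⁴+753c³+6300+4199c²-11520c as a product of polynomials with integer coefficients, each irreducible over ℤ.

Among the possible rational roots, c = 5/4 is a root, so (4c-5) divides it; the quotient is 7c³+197c²+1296c-1260.
Continuing, c = 6/7 is a root, so (7c-6) divides it; the quotient is c²+29c+210.
The remaining quadratic factors as (c+14)(c+15).

(4c-5)(7c-6)(c+14)(c+15)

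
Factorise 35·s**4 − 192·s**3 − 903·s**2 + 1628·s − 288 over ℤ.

By the rational root theorem, s = 1/5 is a root, so (5·s − 1) divides it; the quotient is 7·s**3 − 37·s**2 − 188·s + 288.
Continuing, s = 8 is a root, so (s − 8) divides it; the quotient is 7·s**2 + 19·s − 36.
The remaining quadratic factors as (s + 4)(7·s − 9).

(5·s − 1)·(7·s − 9)·(s + 4)·(s − 8)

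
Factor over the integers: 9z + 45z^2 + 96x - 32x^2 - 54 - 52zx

(5z - 8x + 6)(9z + 4x - 9)

Group: 9z(5z - 8x + 6) + (4x - 9)(5z - 8x + 6); both groups contain (5z - 8x + 6).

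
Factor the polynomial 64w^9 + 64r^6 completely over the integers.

Every term has a factor of 64; factoring it out leaves r^6 + w^9.
Recognize a sum of cubes with the parts r^2 and w^3.

64(r^2 + w^3)(r^4 − r^2w^3 + w^6)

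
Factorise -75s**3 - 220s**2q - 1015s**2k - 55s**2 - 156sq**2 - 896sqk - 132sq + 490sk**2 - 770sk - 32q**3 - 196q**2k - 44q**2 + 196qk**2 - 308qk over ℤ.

-(15s + 8q - 7k + 11)(s + 2q + 14k)(5s + 2q)

Group: 15s(-5s**2 - 12sq - 70sk - 4q**2 - 28qk) + (8q - 7k + 11)(-5s**2 - 12sq - 70sk - 4q**2 - 28qk); both groups contain (-5s**2 - 12sq - 70sk - 4q**2 - 28qk), so (15s + 8q - 7k + 11) is a factor with cofactor -5s**2 - 12sq - 70sk - 4q**2 - 28qk.
The cofactor groups again: -5s**2 - 12sq - 70sk - 4q**2 - 28qk = -5s(s + 2q + 14k) - 2q(s + 2q + 14k); both groups contain (s + 2q + 14k), giving -(5s + 2q)(s + 2q + 14k).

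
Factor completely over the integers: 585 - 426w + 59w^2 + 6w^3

(6w - 13)(w + 15)(w - 3)

Among the possible rational roots, w = -15 is a root, so (w + 15) divides it; the quotient is 6w^2 - 31w + 39.
The remaining quadratic factors as (6w - 13)(w - 3).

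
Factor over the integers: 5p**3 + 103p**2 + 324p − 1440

(5p − 12)(p + 15)(p + 8)

Trying the rational-root candidates, p = −15 is a root, giving the factor (p + 15) and quotient 5p**2 + 28p − 96.
The remaining quadratic factors as (p + 8)(5p − 12).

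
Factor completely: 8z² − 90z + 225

(2z − 15)(4z − 15)

Need a pair with product 8·225 = 1800 and sum −90: that's −30 and −60.
Split the middle term: 8z² − 30z − 60z + 225 = 2z(4z − 15) − 15(4z − 15).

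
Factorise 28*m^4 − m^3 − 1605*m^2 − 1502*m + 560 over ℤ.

Testing divisors of the constant over divisors of the leading coefficient, m = 8 is a root, so (m − 8) divides it; the quotient is 28*m^3 + 223*m^2 + 179*m − 70.
Then m = −7 is a root, so (m + 7) divides it; the quotient is 28*m^2 + 27*m − 10.
The remaining quadratic factors as (7*m − 2)(4*m + 5).

(4*m + 5)*(7*m − 2)*(m + 7)*(m − 8)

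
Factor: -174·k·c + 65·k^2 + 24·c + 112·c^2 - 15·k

(13·k - 14·c - 3)·(5·k - 8·c)

Group: 5·k·(13·k - 14·c - 3) - 8·c·(13·k - 14·c - 3); both groups contain (13·k - 14·c - 3).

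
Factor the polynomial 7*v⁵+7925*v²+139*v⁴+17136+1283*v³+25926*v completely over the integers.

(7*v+6)*(v+7)*(v+8)*(v²+4*v+51)

Testing divisors of the constant over divisors of the leading coefficient, v = -6/7 is a root, so (7*v+6) is a factor; dividing leaves v⁴+19*v³+167*v²+989*v+2856.
Continuing, v = -7 is a root, so (v+7) divides it; the quotient is v³+12*v²+83*v+408.
Then v = -8 is a root, so (v+8) divides it; the quotient is v²+4*v+51.
The quadratic v²+4*v+51 has discriminant -188 < 0 and is irreducible over ℤ.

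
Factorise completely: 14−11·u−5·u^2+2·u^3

(2·u−7)·(u+2)·(u−1)

Trying the rational-root candidates, u = 7/2 is a root, so (2·u−7) divides it; the quotient is u^2+u−2.
The remaining quadratic factors as (u+2)(u−1).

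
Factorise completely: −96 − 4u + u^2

Two integers with product −96 and sum −4 are 8 and −12.

(u + 8)(u − 12)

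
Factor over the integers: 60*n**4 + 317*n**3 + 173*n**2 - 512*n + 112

(3*n + 7)*(4*n - 1)*(5*n - 4)*(n + 4)

Testing divisors of the constant over divisors of the leading coefficient, n = 4/5 is a root, so (5*n - 4) is a factor; dividing leaves 12*n**3 + 73*n**2 + 93*n - 28.
Then n = 1/4 is a root, so (4*n - 1) divides it; the quotient is 3*n**2 + 19*n + 28.
The remaining quadratic factors as (3*n + 7)(n + 4).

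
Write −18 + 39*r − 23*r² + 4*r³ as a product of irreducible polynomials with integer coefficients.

(4*r − 3)*(r − 2)*(r − 3)

Trying the rational-root candidates, r = 3 is a root, so (r − 3) is a factor; dividing leaves 4*r² − 11*r + 6.
The remaining quadratic factors as (r − 2)(4*r − 3).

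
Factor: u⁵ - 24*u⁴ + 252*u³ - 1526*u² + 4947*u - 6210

Among the possible rational roots, u = 5 is a root, giving the factor (u - 5) and quotient u⁴ - 19*u³ + 157*u² - 741*u + 1242.
Next, u = 3 is a root, so (u - 3) divides it; the quotient is u³ - 16*u² + 109*u - 414.
Continuing, u = 9 is a root, so (u - 9) divides it; the quotient is u² - 7*u + 46.
The quadratic u² - 7*u + 46 has discriminant -135 < 0 and is irreducible over ℤ.

(u - 3)*(u - 5)*(u - 9)*(u² - 7*u + 46)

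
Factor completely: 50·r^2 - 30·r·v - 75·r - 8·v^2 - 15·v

Group: 10·r·(5·r + v) + (-8·v - 15)·(5·r + v); both groups contain (5·r + v).

(10·r - 8·v - 15)·(5·r + v)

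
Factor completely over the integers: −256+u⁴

(u+4)·(u−4)·(u²+16)

Difference of squares twice: with A = u and B = 4, A⁴ − B⁴ = (A² − B²)(A² + B²), and A² − B² factors again.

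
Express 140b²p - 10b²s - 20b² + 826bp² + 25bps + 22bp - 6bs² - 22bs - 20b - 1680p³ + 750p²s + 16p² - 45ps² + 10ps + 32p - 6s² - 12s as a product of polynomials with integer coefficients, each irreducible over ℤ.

(14p - s - 2)(2b + 15p + 2)(5b - 8p + 3s)

Group: 2b(70bp - 5bs - 10b - 112p² + 50ps + 16p - 3s² - 6s) + (15p + 2)(70bp - 5bs - 10b - 112p² + 50ps + 16p - 3s² - 6s); both groups contain (70bp - 5bs - 10b - 112p² + 50ps + 16p - 3s² - 6s), so (2b + 15p + 2) is a factor with cofactor 70bp - 5bs - 10b - 112p² + 50ps + 16p - 3s² - 6s.
The cofactor groups again: 70bp - 5bs - 10b - 112p² + 50ps + 16p - 3s² - 6s = 5b(14p - s - 2) + (-8p + 3s)(14p - s - 2); both groups contain (14p - s - 2), giving (5b - 8p + 3s)(14p - s - 2).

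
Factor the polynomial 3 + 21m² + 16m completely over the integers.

Need a pair with product 21·3 = 63 and sum 16: that's 7 and 9.
Split the middle term: 21m² + 7m + 9m + 3 = 7m(3m + 1) + 3(3m + 1).

(3m + 1)(7m + 3)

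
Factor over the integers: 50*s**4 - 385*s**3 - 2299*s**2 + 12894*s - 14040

Among the possible rational roots, s = 9/5 is a root, so (5*s - 9) is a factor; dividing leaves 10*s**3 - 59*s**2 - 566*s + 1560.
Continuing, s = -13/2 is a root, so (2*s + 13) divides it; the quotient is 5*s**2 - 62*s + 120.
The remaining quadratic factors as (5*s - 12)(s - 10).

(2*s + 13)*(5*s - 12)*(5*s - 9)*(s - 10)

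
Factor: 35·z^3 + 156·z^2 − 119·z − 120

(5·z + 3)·(7·z − 8)·(z + 5)

By the rational root theorem, z = 8/7 is a root, giving the factor (7·z − 8) and quotient 5·z^2 + 28·z + 15.
The remaining quadratic factors as (z + 5)(5·z + 3).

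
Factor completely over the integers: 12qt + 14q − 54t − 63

(2q − 9)(6t + 7)

Group as (12qt + 14q) + (−54t − 63) = 2q(6t + 7) − 9(6t + 7).
Both groups share the factor (6t + 7).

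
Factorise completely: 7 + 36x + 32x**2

(4x + 1)(8x + 7)

Need a pair with product 32·7 = 224 and sum 36: that's 28 and 8.
Split the middle term: 32x**2 + 28x + 8x + 7 = 4x(8x + 7) + (8x + 7).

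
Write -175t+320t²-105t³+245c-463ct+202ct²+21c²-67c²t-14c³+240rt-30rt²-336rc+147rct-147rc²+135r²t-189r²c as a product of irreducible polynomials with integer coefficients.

Group: 9r(-21rc+15rt-14c²+31ct-49c-15t²+35t) + (c+7t-5)(-21rc+15rt-14c²+31ct-49c-15t²+35t); both groups contain (-21rc+15rt-14c²+31ct-49c-15t²+35t), so (9r+c+7t-5) is a factor with cofactor -21rc+15rt-14c²+31ct-49c-15t²+35t.
The cofactor groups again: -21rc+15rt-14c²+31ct-49c-15t²+35t = -3r(7c-5t) + (-2c+3t-7)(7c-5t); both groups contain (7c-5t), giving -(3r+2c-3t+7)(7c-5t).

-(3r+2c-3t+7)(7c-5t)(9r+c+7t-5)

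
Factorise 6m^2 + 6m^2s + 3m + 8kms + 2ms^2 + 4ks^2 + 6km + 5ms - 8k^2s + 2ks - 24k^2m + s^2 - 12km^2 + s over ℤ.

Group: 4k(-6km - 2ks + 3ms + 3m + s^2 + s) + (2m + 1)(-6km - 2ks + 3ms + 3m + s^2 + s); both groups contain (-6km - 2ks + 3ms + 3m + s^2 + s), so (4k + 2m + 1) is a factor with cofactor -6km - 2ks + 3ms + 3m + s^2 + s.
The cofactor groups again: -6km - 2ks + 3ms + 3m + s^2 + s = -2k(3m + s) + (s + 1)(3m + s); both groups contain (3m + s), giving -(2k - s - 1)(3m + s).

-(2k - s - 1)(3m + s)(4k + 2m + 1)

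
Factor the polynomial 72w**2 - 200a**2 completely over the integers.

Factor out 8, leaving 9w**2 - 25a**2, which is a difference of two squares.

8(3w - 5a)(3w + 5a)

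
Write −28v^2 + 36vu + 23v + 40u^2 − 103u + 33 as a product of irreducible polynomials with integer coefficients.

Group: −7v(4v − 8u + 3) + (−5u + 11)(4v − 8u + 3); both groups contain (4v − 8u + 3).

−(4v − 8u + 3)(7v + 5u − 11)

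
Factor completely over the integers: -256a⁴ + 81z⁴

Difference of squares twice: with A = 3z and B = 4a, A⁴ − B⁴ = (A² − B²)(A² + B²), and A² − B² factors again.

(3z - 4a)(3z + 4a)(9z² + 16a²)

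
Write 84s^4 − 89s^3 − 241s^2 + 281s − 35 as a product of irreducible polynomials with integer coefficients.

Testing divisors of the constant over divisors of the leading coefficient, s = 1/7 is a root, so (7s − 1) divides it; the quotient is 12s^3 − 11s^2 − 36s + 35.
Continuing, s = 1 is a root, so (s − 1) divides it; the quotient is 12s^2 + s − 35.
The remaining quadratic factors as (3s − 5)(4s + 7).

(3s − 5)(4s + 7)(7s − 1)(s − 1)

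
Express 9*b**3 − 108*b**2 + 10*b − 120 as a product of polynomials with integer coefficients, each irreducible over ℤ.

Group as (9*b**3 + 10*b) + (−108*b**2 − 120) = b*(9*b**2 + 10) − 12*(9*b**2 + 10).
Both groups share the factor (9*b**2 + 10).

(b − 12)*(9*b**2 + 10)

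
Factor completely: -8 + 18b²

Pull out the common factor 2; 9b² - 4 is a difference of squares.

2(3b + 2)(3b - 2)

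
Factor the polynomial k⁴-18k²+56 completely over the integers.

(k+2)(k-2)(k²-14)

Substitute u = k² to get a quadratic in u, then factor.
k²-14 is irreducible over ℤ (14 is not a perfect square).
k²-4 is a difference of squares.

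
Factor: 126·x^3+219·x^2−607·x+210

(3·x+10)·(6·x−7)·(7·x−3)

Trying the rational-root candidates, x = −10/3 is a root, so (3·x+10) divides it; the quotient is 42·x^2−67·x+21.
The remaining quadratic factors as (7·x−3)(6·x−7).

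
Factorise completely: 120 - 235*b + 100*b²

5*(4*b - 3)*(5*b - 8)

Pull out the common factor 5, then factor the remaining trinomial.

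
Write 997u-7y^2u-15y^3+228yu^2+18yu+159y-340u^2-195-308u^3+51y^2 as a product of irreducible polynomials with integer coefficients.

Group: 3y(-5y^2+21yu+12y-22u^2-29u+65) + (14u-3)(-5y^2+21yu+12y-22u^2-29u+65); both groups contain (-5y^2+21yu+12y-22u^2-29u+65), so (3y+14u-3) is a factor with cofactor -5y^2+21yu+12y-22u^2-29u+65.
The cofactor groups again: -5y^2+21yu+12y-22u^2-29u+65 = -y(5y-11u+13) + (2u+5)(5y-11u+13); both groups contain (5y-11u+13), giving -(y-2u-5)(5y-11u+13).

-(5y-11u+13)(y-2u-5)(3y+14u-3)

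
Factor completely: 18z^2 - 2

2(3z + 1)(3z - 1)

Factor out 2, leaving 9z^2 - 1, which is a difference of two squares.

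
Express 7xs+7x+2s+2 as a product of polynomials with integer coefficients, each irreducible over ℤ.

Group as (7xs+7x) + (2s+2) = 7x(s+1) + 2(s+1).
Both groups share the factor (s+1).

(7x+2)(s+1)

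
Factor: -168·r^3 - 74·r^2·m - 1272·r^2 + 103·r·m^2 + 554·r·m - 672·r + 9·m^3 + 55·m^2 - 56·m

-(14·r - 9·m + 8)·(12·r + m)·(r + m + 7)

Group: 12·r·(-14·r^2 - 5·r·m - 106·r + 9·m^2 + 55·m - 56) + m·(-14·r^2 - 5·r·m - 106·r + 9·m^2 + 55·m - 56); both groups contain (-14·r^2 - 5·r·m - 106·r + 9·m^2 + 55·m - 56), so (12·r + m) is a factor with cofactor -14·r^2 - 5·r·m - 106·r + 9·m^2 + 55·m - 56.
The cofactor groups again: -14·r^2 - 5·r·m - 106·r + 9·m^2 + 55·m - 56 = -14·r·(r + m + 7) + (9·m - 8)·(r + m + 7); both groups contain (r + m + 7), giving -(14·r - 9·m + 8)·(r + m + 7).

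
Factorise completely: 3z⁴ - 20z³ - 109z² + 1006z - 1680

(3z - 8)(z + 7)(z - 5)(z - 6)

Testing divisors of the constant over divisors of the leading coefficient, z = 8/3 is a root, so (3z - 8) divides it; the quotient is z³ - 4z² - 47z + 210.
Next, z = 5 is a root, so (z - 5) is a factor; dividing leaves z² + z - 42.
The remaining quadratic factors as (z + 7)(z - 6).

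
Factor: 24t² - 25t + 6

Need a pair with product 24·6 = 144 and sum -25: that's -16 and -9.
Split the middle term: 24t² - 16t - 9t + 6 = 8t(3t - 2) - 3(3t - 2).

(3t - 2)(8t - 3)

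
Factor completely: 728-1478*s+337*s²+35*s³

Trying the rational-root candidates, s = 4/7 is a root, so (7*s-4) is a factor; dividing leaves 5*s²+51*s-182.
The remaining quadratic factors as (5*s-14)(s+13).

(5*s-14)*(7*s-4)*(s+13)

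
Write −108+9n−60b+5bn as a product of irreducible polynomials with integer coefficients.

(5b+9)(n−12)

Group as (5bn−60b) + (9n−108) = 5b(n−12) + 9(n−12).
Both groups share the factor (n−12).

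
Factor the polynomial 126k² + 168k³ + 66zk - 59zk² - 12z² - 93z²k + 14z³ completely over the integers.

Group: 2z(7z² - 57zk - 6z + 56k² + 42k) + 3k(7z² - 57zk - 6z + 56k² + 42k); both groups contain (7z² - 57zk - 6z + 56k² + 42k), so (2z + 3k) is a factor with cofactor 7z² - 57zk - 6z + 56k² + 42k.
The cofactor groups again: 7z² - 57zk - 6z + 56k² + 42k = z(7z - 8k - 6) - 7k(7z - 8k - 6); both groups contain (7z - 8k - 6), giving (z - 7k)(7z - 8k - 6).

(z - 7k)(7z - 8k - 6)(2z + 3k)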